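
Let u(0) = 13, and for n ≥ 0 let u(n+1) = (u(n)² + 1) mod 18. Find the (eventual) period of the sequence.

6

We have u(0) = 13,  u(1) = 8,  u(2) = 11,  u(3) = 14,  u(4) = 17,  u(5) = 2,  u(6) = 5,  u(7) = 8.
Since u(7) = u(1) = 8, the sequence is eventually periodic: after a pre-period of length 1 it cycles with period 6.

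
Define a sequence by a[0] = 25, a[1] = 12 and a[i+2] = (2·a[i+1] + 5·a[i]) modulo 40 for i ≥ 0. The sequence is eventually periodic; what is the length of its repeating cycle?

We have a[0] = 25; a[1] = 12; a[2] = 29; a[3] = 38; a[4] = 21; a[5] = 32; a[6] = 9; a[7] = 18; a[8] = 1; a[9] = 12; a[10] = 29.
Since (a[9], a[10]) = (a[1], a[2]) = (12, 29) (two consecutive terms determine the rest), the sequence is eventually periodic: after a pre-period of length 1 it cycles with period 8.

8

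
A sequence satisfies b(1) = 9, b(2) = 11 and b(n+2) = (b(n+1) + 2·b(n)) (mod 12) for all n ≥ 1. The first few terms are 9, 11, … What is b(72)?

b(1) = 9, b(2) = 11, b(3) = 5, b(4) = 3, b(5) = 1, b(6) = 7, b(7) = 9, b(8) = 11.
The sequence repeats with period 6.
So b(72) = b(1 + ((72-1) mod 6)) = b(6) = 7.

7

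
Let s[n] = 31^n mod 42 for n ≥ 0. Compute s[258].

s[0] = 1,  s[1] = 31,  s[2] = 37,  s[3] = 13,  s[4] = 25,  s[5] = 19,  s[6] = 1.
The sequence repeats with period 6.
(258 - 0) mod 6 = 0, so s[258] = s[0] = 1.

1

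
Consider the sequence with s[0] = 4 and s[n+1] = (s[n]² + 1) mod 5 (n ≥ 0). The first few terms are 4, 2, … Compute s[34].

s[0] = 4; s[1] = 2; s[2] = 0; s[3] = 1; s[4] = 2.
Since s[4] = s[1] = 2, the sequence is eventually periodic: after a pre-period of length 1 it cycles with period 3.
For n ≥ 1, s[n] depends only on (n - 1) mod 3. (34 - 1) mod 3 = 0, so s[34] = s[1] = 2.

2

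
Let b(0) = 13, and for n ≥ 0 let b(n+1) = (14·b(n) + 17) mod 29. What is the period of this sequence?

We have b(0) = 13,  b(1) = 25,  b(2) = 19,  b(3) = 22,  b(4) = 6,  b(5) = 14,  b(6) = 10,  b(7) = 12,  b(8) = 11,  b(9) = 26,  b(10) = 4,  b(11) = 15,  b(12) = 24,  b(13) = 5,  b(14) = 0,  b(15) = 17,  b(16) = 23,  b(17) = 20,  b(18) = 7,  b(19) = 28,  b(20) = 3,  b(21) = 1,  b(22) = 2,  b(23) = 16,  b(24) = 9,  b(25) = 27,  b(26) = 18,  b(27) = 8,  b(28) = 13.
Since b(28) = b(0) = 13, the sequence is periodic with period 28.

28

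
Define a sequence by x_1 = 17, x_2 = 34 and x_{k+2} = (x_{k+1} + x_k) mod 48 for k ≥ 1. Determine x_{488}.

We have x_1 = 17, x_2 = 34, x_3 = 3, x_4 = 37, x_5 = 40, x_6 = 29, x_7 = 21, x_8 = 2, x_9 = 23, x_{10} = 25, x_{11} = 0, x_{12} = 25, x_{13} = 25, x_{14} = 2, x_{15} = 27, x_{16} = 29, x_{17} = 8, x_{18} = 37, x_{19} = 45, x_{20} = 34, x_{21} = 31, x_{22} = 17, x_{23} = 0, x_{24} = 17, x_{25} = 17, x_{26} = 34.
Since (x_{25}, x_{26}) = (x_1, x_2) = (17, 34) (two consecutive terms determine the rest), the sequence is periodic with period 24.
So x_{488} = x_{1 + ((488-1) mod 24)} = x_8 = 2.

2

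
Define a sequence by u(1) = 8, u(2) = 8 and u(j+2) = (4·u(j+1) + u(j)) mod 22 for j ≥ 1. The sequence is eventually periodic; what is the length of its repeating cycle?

Computing terms: u(1) = 8,  u(2) = 8,  u(3) = 18,  u(4) = 14,  u(5) = 8,  u(6) = 2,  u(7) = 16,  u(8) = 0,  u(9) = 16,  u(10) = 20,  u(11) = 8,  u(12) = 8.
The sequence repeats with period 10.

10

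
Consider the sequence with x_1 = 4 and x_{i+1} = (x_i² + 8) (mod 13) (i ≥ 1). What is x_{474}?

12

Computing terms: x_1 = 4,  x_2 = 11,  x_3 = 12,  x_4 = 9,  x_5 = 11.
Since x_5 = x_2 = 11, the sequence is eventually periodic: after a pre-period of length 1 it cycles with period 3.
For i ≥ 2, x_i depends only on (i - 2) mod 3. (474 - 2) mod 3 = 1, so x_{474} = x_3 = 12.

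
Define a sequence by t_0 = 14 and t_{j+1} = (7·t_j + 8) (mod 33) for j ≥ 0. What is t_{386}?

27

Computing terms: t_0 = 14,  t_1 = 7,  t_2 = 24,  t_3 = 11,  t_4 = 19,  t_5 = 9,  t_6 = 5,  t_7 = 10,  t_8 = 12,  t_9 = 26,  t_{10} = 25,  t_{11} = 18,  t_{12} = 2,  t_{13} = 22,  t_{14} = 30,  t_{15} = 20,  t_{16} = 16,  t_{17} = 21,  t_{18} = 23,  t_{19} = 4,  t_{20} = 3,  t_{21} = 29,  t_{22} = 13,  t_{23} = 0,  t_{24} = 8,  t_{25} = 31,  t_{26} = 27,  t_{27} = 32,  t_{28} = 1,  t_{29} = 15,  t_{30} = 14.
The sequence repeats with period 30.
So t_{386} = t_{0 + ((386-0) mod 30)} = t_{26} = 27.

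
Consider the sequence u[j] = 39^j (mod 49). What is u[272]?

44

Listing terms: u[0] = 1; u[1] = 39; u[2] = 2; u[3] = 29; u[4] = 4; u[5] = 9; u[6] = 8; u[7] = 18; u[8] = 16; u[9] = 36; u[10] = 32; u[11] = 23; u[12] = 15; u[13] = 46; u[14] = 30; u[15] = 43; u[16] = 11; u[17] = 37; u[18] = 22; u[19] = 25; u[20] = 44; u[21] = 1.
Since u[21] = u[0] = 1, the sequence is periodic with period 21.
So u[272] = u[0 + ((272-0) mod 21)] = u[20] = 44.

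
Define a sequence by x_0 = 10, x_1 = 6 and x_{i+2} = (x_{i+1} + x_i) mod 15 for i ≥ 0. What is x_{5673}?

3

x_0 = 10,  x_1 = 6,  x_2 = 1,  x_3 = 7,  x_4 = 8,  x_5 = 0,  x_6 = 8,  x_7 = 8,  x_8 = 1,  x_9 = 9,  x_{10} = 10,  x_{11} = 4,  x_{12} = 14,  x_{13} = 3,  x_{14} = 2,  x_{15} = 5,  x_{16} = 7,  x_{17} = 12,  x_{18} = 4,  x_{19} = 1,  x_{20} = 5,  x_{21} = 6,  x_{22} = 11,  x_{23} = 2,  x_{24} = 13,  x_{25} = 0,  x_{26} = 13,  x_{27} = 13,  x_{28} = 11,  x_{29} = 9,  x_{30} = 5,  x_{31} = 14,  x_{32} = 4,  x_{33} = 3,  x_{34} = 7,  x_{35} = 10,  x_{36} = 2,  x_{37} = 12,  x_{38} = 14,  x_{39} = 11,  x_{40} = 10,  x_{41} = 6.
Since (x_{40}, x_{41}) = (x_0, x_1) = (10, 6) (two consecutive terms determine the rest), the sequence is periodic with period 40.
(5673 - 0) mod 40 = 33, so x_{5673} = x_{33} = 3.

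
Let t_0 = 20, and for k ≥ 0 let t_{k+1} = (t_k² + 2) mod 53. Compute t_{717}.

42

We have t_0 = 20,  t_1 = 31,  t_2 = 9,  t_3 = 30,  t_4 = 1,  t_5 = 3,  t_6 = 11,  t_7 = 17,  t_8 = 26,  t_9 = 42,  t_{10} = 17.
Since t_{10} = t_7 = 17, the sequence is eventually periodic: after a pre-period of length 7 it cycles with period 3.
For k ≥ 7, t_k depends only on (k - 7) mod 3. (717 - 7) mod 3 = 2, so t_{717} = t_9 = 42.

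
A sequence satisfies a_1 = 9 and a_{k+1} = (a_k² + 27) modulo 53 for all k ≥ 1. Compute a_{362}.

51

a_1 = 9; a_2 = 2; a_3 = 31; a_4 = 34; a_5 = 17; a_6 = 51; a_7 = 31.
Since a_7 = a_3 = 31, the sequence is eventually periodic: after a pre-period of length 2 it cycles with period 4.
For k ≥ 3, a_k depends only on (k - 3) mod 4. (362 - 3) mod 4 = 3, so a_{362} = a_6 = 51.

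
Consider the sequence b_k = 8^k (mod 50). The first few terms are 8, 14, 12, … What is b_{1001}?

b_1 = 8; b_2 = 14; b_3 = 12; b_4 = 46; b_5 = 18; b_6 = 44; b_7 = 2; b_8 = 16; b_9 = 28; b_{10} = 24; b_{11} = 42; b_{12} = 36; b_{13} = 38; b_{14} = 4; b_{15} = 32; b_{16} = 6; b_{17} = 48; b_{18} = 34; b_{19} = 22; b_{20} = 26; b_{21} = 8.
The sequence repeats with period 20.
So b_{1001} = b_{1 + ((1001-1) mod 20)} = b_1 = 8.

8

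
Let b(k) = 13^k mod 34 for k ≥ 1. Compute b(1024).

We have b(1) = 13; b(2) = 33; b(3) = 21; b(4) = 1; b(5) = 13.
Since b(5) = b(1) = 13, the sequence is periodic with period 4.
(1024 - 1) mod 4 = 3, so b(1024) = b(4) = 1.

1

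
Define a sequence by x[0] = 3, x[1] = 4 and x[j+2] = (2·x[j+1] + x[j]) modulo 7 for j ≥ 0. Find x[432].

Computing terms: x[0] = 3,  x[1] = 4,  x[2] = 4,  x[3] = 5,  x[4] = 0,  x[5] = 5,  x[6] = 3,  x[7] = 4.
The sequence repeats with period 6.
So x[432] = x[0 + ((432-0) mod 6)] = x[0] = 3.

3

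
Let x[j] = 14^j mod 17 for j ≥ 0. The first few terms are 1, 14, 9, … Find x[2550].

15

Listing terms: x[0] = 1; x[1] = 14; x[2] = 9; x[3] = 7; x[4] = 13; x[5] = 12; x[6] = 15; x[7] = 6; x[8] = 16; x[9] = 3; x[10] = 8; x[11] = 10; x[12] = 4; x[13] = 5; x[14] = 2; x[15] = 11; x[16] = 1.
Since x[16] = x[0] = 1, the sequence is periodic with period 16.
(2550 - 0) mod 16 = 6, so x[2550] = x[6] = 15.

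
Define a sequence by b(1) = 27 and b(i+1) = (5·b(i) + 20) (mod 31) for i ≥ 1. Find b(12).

b(1) = 27; b(2) = 0; b(3) = 20; b(4) = 27.
The sequence repeats with period 3.
(12 - 1) mod 3 = 2, so b(12) = b(3) = 20.

20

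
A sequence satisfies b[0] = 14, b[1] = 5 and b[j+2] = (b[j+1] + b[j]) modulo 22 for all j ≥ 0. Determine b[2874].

10

Listing terms: b[0] = 14; b[1] = 5; b[2] = 19; b[3] = 2; b[4] = 21; b[5] = 1; b[6] = 0; b[7] = 1; b[8] = 1; b[9] = 2; b[10] = 3; b[11] = 5; b[12] = 8; b[13] = 13; b[14] = 21; b[15] = 12; b[16] = 11; b[17] = 1; b[18] = 12; b[19] = 13; b[20] = 3; b[21] = 16; b[22] = 19; b[23] = 13; b[24] = 10; b[25] = 1; b[26] = 11; b[27] = 12; b[28] = 1; b[29] = 13; b[30] = 14; b[31] = 5.
The sequence repeats with period 30.
(2874 - 0) mod 30 = 24, so b[2874] = b[24] = 10.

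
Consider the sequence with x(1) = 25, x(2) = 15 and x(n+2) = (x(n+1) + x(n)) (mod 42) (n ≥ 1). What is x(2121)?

10

Listing terms: x(1) = 25,  x(2) = 15,  x(3) = 40,  x(4) = 13,  x(5) = 11,  x(6) = 24,  x(7) = 35,  x(8) = 17,  x(9) = 10,  x(10) = 27,  x(11) = 37,  x(12) = 22,  x(13) = 17,  x(14) = 39,  x(15) = 14,  x(16) = 11,  x(17) = 25,  x(18) = 36,  x(19) = 19,  x(20) = 13,  x(21) = 32,  x(22) = 3,  x(23) = 35,  x(24) = 38,  x(25) = 31,  x(26) = 27,  x(27) = 16,  x(28) = 1,  x(29) = 17,  x(30) = 18,  x(31) = 35,  x(32) = 11,  x(33) = 4,  x(34) = 15,  x(35) = 19,  x(36) = 34,  x(37) = 11,  x(38) = 3,  x(39) = 14,  x(40) = 17,  x(41) = 31,  x(42) = 6,  x(43) = 37,  x(44) = 1,  x(45) = 38,  x(46) = 39,  x(47) = 35,  x(48) = 32,  x(49) = 25,  x(50) = 15.
The sequence repeats with period 48.
So x(2121) = x(1 + ((2121-1) mod 48)) = x(9) = 10.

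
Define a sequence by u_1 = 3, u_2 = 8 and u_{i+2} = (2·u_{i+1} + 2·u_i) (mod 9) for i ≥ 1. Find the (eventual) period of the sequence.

Computing terms: u_1 = 3; u_2 = 8; u_3 = 4; u_4 = 6; u_5 = 2; u_6 = 7; u_7 = 0; u_8 = 5; u_9 = 1; u_{10} = 3; u_{11} = 8.
The sequence repeats with period 9.

9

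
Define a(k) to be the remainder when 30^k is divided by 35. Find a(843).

15

We have a(0) = 1, a(1) = 30, a(2) = 25, a(3) = 15, a(4) = 30.
Since a(4) = a(1) = 30, the sequence is eventually periodic: after a pre-period of length 1 it cycles with period 3.
For k ≥ 1, a(k) depends only on (k - 1) mod 3. (843 - 1) mod 3 = 2, so a(843) = a(3) = 15.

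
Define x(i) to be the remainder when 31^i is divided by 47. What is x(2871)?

13

Computing terms: x(1) = 31,  x(2) = 21,  x(3) = 40,  x(4) = 18,  x(5) = 41,  x(6) = 2,  x(7) = 15,  x(8) = 42,  x(9) = 33,  x(10) = 36,  x(11) = 35,  x(12) = 4,  x(13) = 30,  x(14) = 37,  x(15) = 19,  x(16) = 25,  x(17) = 23,  x(18) = 8,  x(19) = 13,  x(20) = 27,  x(21) = 38,  x(22) = 3,  x(23) = 46,  x(24) = 16,  x(25) = 26,  x(26) = 7,  x(27) = 29,  x(28) = 6,  x(29) = 45,  x(30) = 32,  x(31) = 5,  x(32) = 14,  x(33) = 11,  x(34) = 12,  x(35) = 43,  x(36) = 17,  x(37) = 10,  x(38) = 28,  x(39) = 22,  x(40) = 24,  x(41) = 39,  x(42) = 34,  x(43) = 20,  x(44) = 9,  x(45) = 44,  x(46) = 1,  x(47) = 31.
The sequence repeats with period 46.
So x(2871) = x(1 + ((2871-1) mod 46)) = x(19) = 13.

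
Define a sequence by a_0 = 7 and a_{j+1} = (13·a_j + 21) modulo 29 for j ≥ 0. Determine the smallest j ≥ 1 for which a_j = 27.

2

a_0 = 7; a_1 = 25; a_2 = 27; a_3 = 24; a_4 = 14; a_5 = 0; a_6 = 21; a_7 = 4; a_8 = 15; a_9 = 13; a_{10} = 16; a_{11} = 26; a_{12} = 11; a_{13} = 19; a_{14} = 7.
The sequence repeats with period 14.
The value 27 first appears (with j ≥ 1) at a_2.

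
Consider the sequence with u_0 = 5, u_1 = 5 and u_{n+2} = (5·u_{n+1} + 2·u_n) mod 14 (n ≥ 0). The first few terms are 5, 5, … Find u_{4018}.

Listing terms: u_0 = 5; u_1 = 5; u_2 = 7; u_3 = 3; u_4 = 1; u_5 = 11; u_6 = 1; u_7 = 13; u_8 = 11; u_9 = 11; u_{10} = 7; u_{11} = 1; u_{12} = 5; u_{13} = 13; u_{14} = 5; u_{15} = 9; u_{16} = 13; u_{17} = 13; u_{18} = 7; u_{19} = 5; u_{20} = 11; u_{21} = 9; u_{22} = 11; u_{23} = 3; u_{24} = 9; u_{25} = 9; u_{26} = 7; u_{27} = 11; u_{28} = 13; u_{29} = 3; u_{30} = 13; u_{31} = 1; u_{32} = 3; u_{33} = 3; u_{34} = 7; u_{35} = 13; u_{36} = 9; u_{37} = 1; u_{38} = 9; u_{39} = 5; u_{40} = 1; u_{41} = 1; u_{42} = 7; u_{43} = 9; u_{44} = 3; u_{45} = 5; u_{46} = 3; u_{47} = 11; u_{48} = 5; u_{49} = 5.
Since (u_{48}, u_{49}) = (u_0, u_1) = (5, 5) (two consecutive terms determine the rest), the sequence is periodic with period 48.
(4018 - 0) mod 48 = 34, so u_{4018} = u_{34} = 7.

7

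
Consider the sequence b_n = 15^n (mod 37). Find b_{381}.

Computing terms: b_1 = 15,  b_2 = 3,  b_3 = 8,  b_4 = 9,  b_5 = 24,  b_6 = 27,  b_7 = 35,  b_8 = 7,  b_9 = 31,  b_{10} = 21,  b_{11} = 19,  b_{12} = 26,  b_{13} = 20,  b_{14} = 4,  b_{15} = 23,  b_{16} = 12,  b_{17} = 32,  b_{18} = 36,  b_{19} = 22,  b_{20} = 34,  b_{21} = 29,  b_{22} = 28,  b_{23} = 13,  b_{24} = 10,  b_{25} = 2,  b_{26} = 30,  b_{27} = 6,  b_{28} = 16,  b_{29} = 18,  b_{30} = 11,  b_{31} = 17,  b_{32} = 33,  b_{33} = 14,  b_{34} = 25,  b_{35} = 5,  b_{36} = 1,  b_{37} = 15.
Since b_{37} = b_1 = 15, the sequence is periodic with period 36.
So b_{381} = b_{1 + ((381-1) mod 36)} = b_{21} = 29.

29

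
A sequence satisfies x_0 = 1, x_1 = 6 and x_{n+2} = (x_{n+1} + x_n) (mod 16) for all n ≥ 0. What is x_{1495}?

6

We have x_0 = 1, x_1 = 6, x_2 = 7, x_3 = 13, x_4 = 4, x_5 = 1, x_6 = 5, x_7 = 6, x_8 = 11, x_9 = 1, x_{10} = 12, x_{11} = 13, x_{12} = 9, x_{13} = 6, x_{14} = 15, x_{15} = 5, x_{16} = 4, x_{17} = 9, x_{18} = 13, x_{19} = 6, x_{20} = 3, x_{21} = 9, x_{22} = 12, x_{23} = 5, x_{24} = 1, x_{25} = 6.
The sequence repeats with period 24.
So x_{1495} = x_{0 + ((1495-0) mod 24)} = x_7 = 6.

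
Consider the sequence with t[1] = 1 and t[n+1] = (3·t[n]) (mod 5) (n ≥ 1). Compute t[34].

Computing terms: t[1] = 1, t[2] = 3, t[3] = 4, t[4] = 2, t[5] = 1.
Since t[5] = t[1] = 1, the sequence is periodic with period 4.
(34 - 1) mod 4 = 1, so t[34] = t[2] = 3.

3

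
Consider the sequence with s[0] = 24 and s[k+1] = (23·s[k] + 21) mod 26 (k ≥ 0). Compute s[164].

We have s[0] = 24; s[1] = 1; s[2] = 18; s[3] = 19; s[4] = 16; s[5] = 25; s[6] = 24.
The sequence repeats with period 6.
(164 - 0) mod 6 = 2, so s[164] = s[2] = 18.

18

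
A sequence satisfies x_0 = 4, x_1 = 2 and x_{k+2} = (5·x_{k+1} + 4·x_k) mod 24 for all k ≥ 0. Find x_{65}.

We have x_0 = 4; x_1 = 2; x_2 = 2; x_3 = 18; x_4 = 2; x_5 = 10; x_6 = 10; x_7 = 18; x_8 = 10; x_9 = 2; x_{10} = 2.
Since (x_9, x_{10}) = (x_1, x_2) = (2, 2) (two consecutive terms determine the rest), the sequence is eventually periodic: after a pre-period of length 1 it cycles with period 8.
For k ≥ 1, x_k depends only on (k - 1) mod 8. (65 - 1) mod 8 = 0, so x_{65} = x_1 = 2.

2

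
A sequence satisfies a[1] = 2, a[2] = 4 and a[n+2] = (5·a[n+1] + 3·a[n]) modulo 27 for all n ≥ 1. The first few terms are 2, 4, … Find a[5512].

We have a[1] = 2, a[2] = 4, a[3] = 26, a[4] = 7, a[5] = 5, a[6] = 19, a[7] = 2, a[8] = 13, a[9] = 17, a[10] = 16, a[11] = 23, a[12] = 1, a[13] = 20, a[14] = 22, a[15] = 8, a[16] = 25, a[17] = 14, a[18] = 10, a[19] = 11, a[20] = 4, a[21] = 26.
Since (a[20], a[21]) = (a[2], a[3]) = (4, 26) (two consecutive terms determine the rest), the sequence is eventually periodic: after a pre-period of length 1 it cycles with period 18.
For n ≥ 2, a[n] depends only on (n - 2) mod 18. (5512 - 2) mod 18 = 2, so a[5512] = a[4] = 7.

7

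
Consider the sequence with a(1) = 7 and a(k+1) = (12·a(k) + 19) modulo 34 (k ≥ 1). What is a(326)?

9

Computing terms: a(1) = 7; a(2) = 1; a(3) = 31; a(4) = 17; a(5) = 19; a(6) = 9; a(7) = 25; a(8) = 13; a(9) = 5; a(10) = 11; a(11) = 15; a(12) = 29; a(13) = 27; a(14) = 3; a(15) = 21; a(16) = 33; a(17) = 7.
The sequence repeats with period 16.
(326 - 1) mod 16 = 5, so a(326) = a(6) = 9.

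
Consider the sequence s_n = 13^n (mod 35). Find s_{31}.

Computing terms: s_0 = 1; s_1 = 13; s_2 = 29; s_3 = 27; s_4 = 1.
The sequence repeats with period 4.
So s_{31} = s_{0 + ((31-0) mod 4)} = s_3 = 27.

27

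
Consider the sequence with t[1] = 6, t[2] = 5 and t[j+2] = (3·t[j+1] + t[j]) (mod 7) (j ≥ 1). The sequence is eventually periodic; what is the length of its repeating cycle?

16

We have t[1] = 6, t[2] = 5, t[3] = 0, t[4] = 5, t[5] = 1, t[6] = 1, t[7] = 4, t[8] = 6, t[9] = 1, t[10] = 2, t[11] = 0, t[12] = 2, t[13] = 6, t[14] = 6, t[15] = 3, t[16] = 1, t[17] = 6, t[18] = 5.
Since (t[17], t[18]) = (t[1], t[2]) = (6, 5) (two consecutive terms determine the rest), the sequence is periodic with period 16.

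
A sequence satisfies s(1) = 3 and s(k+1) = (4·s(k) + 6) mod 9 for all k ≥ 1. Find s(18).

Computing terms: s(1) = 3; s(2) = 0; s(3) = 6; s(4) = 3.
Since s(4) = s(1) = 3, the sequence is periodic with period 3.
So s(18) = s(1 + ((18-1) mod 3)) = s(3) = 6.

6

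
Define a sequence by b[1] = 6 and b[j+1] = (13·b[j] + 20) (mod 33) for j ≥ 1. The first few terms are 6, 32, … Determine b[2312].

Computing terms: b[1] = 6; b[2] = 32; b[3] = 7; b[4] = 12; b[5] = 11; b[6] = 31; b[7] = 27; b[8] = 8; b[9] = 25; b[10] = 15; b[11] = 17; b[12] = 10; b[13] = 18; b[14] = 23; b[15] = 22; b[16] = 9; b[17] = 5; b[18] = 19; b[19] = 3; b[20] = 26; b[21] = 28; b[22] = 21; b[23] = 29; b[24] = 1; b[25] = 0; b[26] = 20; b[27] = 16; b[28] = 30; b[29] = 14; b[30] = 4; b[31] = 6.
Since b[31] = b[1] = 6, the sequence is periodic with period 30.
So b[2312] = b[1 + ((2312-1) mod 30)] = b[2] = 32.

32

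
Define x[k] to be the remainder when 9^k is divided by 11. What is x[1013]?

Computing terms: x[1] = 9, x[2] = 4, x[3] = 3, x[4] = 5, x[5] = 1, x[6] = 9.
The sequence repeats with period 5.
(1013 - 1) mod 5 = 2, so x[1013] = x[3] = 3.

3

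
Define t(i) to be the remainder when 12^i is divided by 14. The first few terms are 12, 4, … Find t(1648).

We have t(1) = 12,  t(2) = 4,  t(3) = 6,  t(4) = 2,  t(5) = 10,  t(6) = 8,  t(7) = 12.
The sequence repeats with period 6.
(1648 - 1) mod 6 = 3, so t(1648) = t(4) = 2.

2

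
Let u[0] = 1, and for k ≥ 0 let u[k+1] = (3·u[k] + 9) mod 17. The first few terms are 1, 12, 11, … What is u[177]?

Listing terms: u[0] = 1,  u[1] = 12,  u[2] = 11,  u[3] = 8,  u[4] = 16,  u[5] = 6,  u[6] = 10,  u[7] = 5,  u[8] = 7,  u[9] = 13,  u[10] = 14,  u[11] = 0,  u[12] = 9,  u[13] = 2,  u[14] = 15,  u[15] = 3,  u[16] = 1.
Since u[16] = u[0] = 1, the sequence is periodic with period 16.
So u[177] = u[0 + ((177-0) mod 16)] = u[1] = 12.

12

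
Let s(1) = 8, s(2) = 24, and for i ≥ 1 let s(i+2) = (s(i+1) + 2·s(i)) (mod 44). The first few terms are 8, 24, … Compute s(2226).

36

Listing terms: s(1) = 8,  s(2) = 24,  s(3) = 40,  s(4) = 0,  s(5) = 36,  s(6) = 36,  s(7) = 20,  s(8) = 4,  s(9) = 0,  s(10) = 8,  s(11) = 8,  s(12) = 24.
The sequence repeats with period 10.
(2226 - 1) mod 10 = 5, so s(2226) = s(6) = 36.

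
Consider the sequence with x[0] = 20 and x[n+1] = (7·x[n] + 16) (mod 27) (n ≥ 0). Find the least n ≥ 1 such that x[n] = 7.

We have x[0] = 20; x[1] = 21; x[2] = 1; x[3] = 23; x[4] = 15; x[5] = 13; x[6] = 26; x[7] = 9; x[8] = 25; x[9] = 2; x[10] = 3; x[11] = 10; x[12] = 5; x[13] = 24; x[14] = 22; x[15] = 8; x[16] = 18; x[17] = 7; x[18] = 11; x[19] = 12; x[20] = 19; x[21] = 14; x[22] = 6; x[23] = 4; x[24] = 17; x[25] = 0; x[26] = 16; x[27] = 20.
Since x[27] = x[0] = 20, the sequence is periodic with period 27.
The value 7 first appears (with n ≥ 1) at x[17].

17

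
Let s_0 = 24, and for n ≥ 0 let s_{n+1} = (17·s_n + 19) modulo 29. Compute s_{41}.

Listing terms: s_0 = 24; s_1 = 21; s_2 = 28; s_3 = 2; s_4 = 24.
Since s_4 = s_0 = 24, the sequence is periodic with period 4.
So s_{41} = s_{0 + ((41-0) mod 4)} = s_1 = 21.

21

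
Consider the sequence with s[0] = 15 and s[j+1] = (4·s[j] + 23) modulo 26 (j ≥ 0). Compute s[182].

17

We have s[0] = 15; s[1] = 5; s[2] = 17; s[3] = 13; s[4] = 23; s[5] = 11; s[6] = 15.
The sequence repeats with period 6.
So s[182] = s[0 + ((182-0) mod 6)] = s[2] = 17.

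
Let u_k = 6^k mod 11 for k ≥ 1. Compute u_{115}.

10

u_1 = 6; u_2 = 3; u_3 = 7; u_4 = 9; u_5 = 10; u_6 = 5; u_7 = 8; u_8 = 4; u_9 = 2; u_{10} = 1; u_{11} = 6.
Since u_{11} = u_1 = 6, the sequence is periodic with period 10.
(115 - 1) mod 10 = 4, so u_{115} = u_5 = 10.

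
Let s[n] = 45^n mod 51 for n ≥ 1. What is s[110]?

We have s[1] = 45, s[2] = 36, s[3] = 39, s[4] = 21, s[5] = 27, s[6] = 42, s[7] = 3, s[8] = 33, s[9] = 6, s[10] = 15, s[11] = 12, s[12] = 30, s[13] = 24, s[14] = 9, s[15] = 48, s[16] = 18, s[17] = 45.
Since s[17] = s[1] = 45, the sequence is periodic with period 16.
(110 - 1) mod 16 = 13, so s[110] = s[14] = 9.

9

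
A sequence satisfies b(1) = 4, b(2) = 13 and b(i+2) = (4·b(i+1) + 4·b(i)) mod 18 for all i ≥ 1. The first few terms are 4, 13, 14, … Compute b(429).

Listing terms: b(1) = 4,  b(2) = 13,  b(3) = 14,  b(4) = 0,  b(5) = 2,  b(6) = 8,  b(7) = 4,  b(8) = 12,  b(9) = 10,  b(10) = 16,  b(11) = 14,  b(12) = 12,  b(13) = 14,  b(14) = 14,  b(15) = 4,  b(16) = 0,  b(17) = 16,  b(18) = 10,  b(19) = 14,  b(20) = 6,  b(21) = 8,  b(22) = 2,  b(23) = 4,  b(24) = 6,  b(25) = 4,  b(26) = 4,  b(27) = 14,  b(28) = 0.
Since (b(27), b(28)) = (b(3), b(4)) = (14, 0) (two consecutive terms determine the rest), the sequence is eventually periodic: after a pre-period of length 2 it cycles with period 24.
For i ≥ 3, b(i) depends only on (i - 3) mod 24. (429 - 3) mod 24 = 18, so b(429) = b(21) = 8.

8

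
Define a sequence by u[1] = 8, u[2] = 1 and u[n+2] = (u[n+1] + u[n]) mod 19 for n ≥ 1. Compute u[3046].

10

Computing terms: u[1] = 8; u[2] = 1; u[3] = 9; u[4] = 10; u[5] = 0; u[6] = 10; u[7] = 10; u[8] = 1; u[9] = 11; u[10] = 12; u[11] = 4; u[12] = 16; u[13] = 1; u[14] = 17; u[15] = 18; u[16] = 16; u[17] = 15; u[18] = 12; u[19] = 8; u[20] = 1.
Since (u[19], u[20]) = (u[1], u[2]) = (8, 1) (two consecutive terms determine the rest), the sequence is periodic with period 18.
(3046 - 1) mod 18 = 3, so u[3046] = u[4] = 10.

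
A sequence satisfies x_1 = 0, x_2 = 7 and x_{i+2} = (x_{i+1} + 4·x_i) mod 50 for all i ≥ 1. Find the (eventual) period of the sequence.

30

x_1 = 0, x_2 = 7, x_3 = 7, x_4 = 35, x_5 = 13, x_6 = 3, x_7 = 5, x_8 = 17, x_9 = 37, x_{10} = 5, x_{11} = 3, x_{12} = 23, x_{13} = 35, x_{14} = 27, x_{15} = 17, x_{16} = 25, x_{17} = 43, x_{18} = 43, x_{19} = 15, x_{20} = 37, x_{21} = 47, x_{22} = 45, x_{23} = 33, x_{24} = 13, x_{25} = 45, x_{26} = 47, x_{27} = 27, x_{28} = 15, x_{29} = 23, x_{30} = 33, x_{31} = 25, x_{32} = 7, x_{33} = 7.
Since (x_{32}, x_{33}) = (x_2, x_3) = (7, 7) (two consecutive terms determine the rest), the sequence is eventually periodic: after a pre-period of length 1 it cycles with period 30.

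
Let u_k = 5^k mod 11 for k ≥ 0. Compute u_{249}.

We have u_0 = 1, u_1 = 5, u_2 = 3, u_3 = 4, u_4 = 9, u_5 = 1.
The sequence repeats with period 5.
So u_{249} = u_{0 + ((249-0) mod 5)} = u_4 = 9.

9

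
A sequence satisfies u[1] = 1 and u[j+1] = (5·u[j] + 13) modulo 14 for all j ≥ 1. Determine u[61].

Computing terms: u[1] = 1,  u[2] = 4,  u[3] = 5,  u[4] = 10,  u[5] = 7,  u[6] = 6,  u[7] = 1.
Since u[7] = u[1] = 1, the sequence is periodic with period 6.
So u[61] = u[1 + ((61-1) mod 6)] = u[1] = 1.

1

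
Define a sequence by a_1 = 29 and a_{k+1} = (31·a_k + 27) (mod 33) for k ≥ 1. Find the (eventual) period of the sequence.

Computing terms: a_1 = 29; a_2 = 2; a_3 = 23; a_4 = 14; a_5 = 32; a_6 = 29.
Since a_6 = a_1 = 29, the sequence is periodic with period 5.

5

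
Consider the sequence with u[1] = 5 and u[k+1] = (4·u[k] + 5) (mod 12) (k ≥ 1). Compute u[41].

u[1] = 5,  u[2] = 1,  u[3] = 9,  u[4] = 5.
Since u[4] = u[1] = 5, the sequence is periodic with period 3.
(41 - 1) mod 3 = 1, so u[41] = u[2] = 1.

1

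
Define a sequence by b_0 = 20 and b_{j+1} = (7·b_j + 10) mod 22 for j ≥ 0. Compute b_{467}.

0

Computing terms: b_0 = 20; b_1 = 18; b_2 = 4; b_3 = 16; b_4 = 12; b_5 = 6; b_6 = 8; b_7 = 0; b_8 = 10; b_9 = 14; b_{10} = 20.
Since b_{10} = b_0 = 20, the sequence is periodic with period 10.
(467 - 0) mod 10 = 7, so b_{467} = b_7 = 0.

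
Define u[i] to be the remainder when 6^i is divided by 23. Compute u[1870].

Listing terms: u[1] = 6, u[2] = 13, u[3] = 9, u[4] = 8, u[5] = 2, u[6] = 12, u[7] = 3, u[8] = 18, u[9] = 16, u[10] = 4, u[11] = 1, u[12] = 6.
The sequence repeats with period 11.
(1870 - 1) mod 11 = 10, so u[1870] = u[11] = 1.

1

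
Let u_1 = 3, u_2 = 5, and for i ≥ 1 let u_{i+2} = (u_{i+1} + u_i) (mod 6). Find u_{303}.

u_1 = 3,  u_2 = 5,  u_3 = 2,  u_4 = 1,  u_5 = 3,  u_6 = 4,  u_7 = 1,  u_8 = 5,  u_9 = 0,  u_{10} = 5,  u_{11} = 5,  u_{12} = 4,  u_{13} = 3,  u_{14} = 1,  u_{15} = 4,  u_{16} = 5,  u_{17} = 3,  u_{18} = 2,  u_{19} = 5,  u_{20} = 1,  u_{21} = 0,  u_{22} = 1,  u_{23} = 1,  u_{24} = 2,  u_{25} = 3,  u_{26} = 5.
The sequence repeats with period 24.
(303 - 1) mod 24 = 14, so u_{303} = u_{15} = 4.

4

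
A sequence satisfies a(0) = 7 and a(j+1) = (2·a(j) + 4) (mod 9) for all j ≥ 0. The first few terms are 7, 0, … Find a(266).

a(0) = 7, a(1) = 0, a(2) = 4, a(3) = 3, a(4) = 1, a(5) = 6, a(6) = 7.
Since a(6) = a(0) = 7, the sequence is periodic with period 6.
(266 - 0) mod 6 = 2, so a(266) = a(2) = 4.

4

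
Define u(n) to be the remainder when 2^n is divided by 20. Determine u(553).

u(0) = 1, u(1) = 2, u(2) = 4, u(3) = 8, u(4) = 16, u(5) = 12, u(6) = 4.
Since u(6) = u(2) = 4, the sequence is eventually periodic: after a pre-period of length 2 it cycles with period 4.
For n ≥ 2, u(n) depends only on (n - 2) mod 4. (553 - 2) mod 4 = 3, so u(553) = u(5) = 12.

12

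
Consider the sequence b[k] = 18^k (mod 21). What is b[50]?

9

Listing terms: b[1] = 18, b[2] = 9, b[3] = 15, b[4] = 18.
The sequence repeats with period 3.
(50 - 1) mod 3 = 1, so b[50] = b[2] = 9.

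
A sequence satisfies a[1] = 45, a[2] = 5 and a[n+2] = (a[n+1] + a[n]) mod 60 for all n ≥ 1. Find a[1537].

We have a[1] = 45,  a[2] = 5,  a[3] = 50,  a[4] = 55,  a[5] = 45,  a[6] = 40,  a[7] = 25,  a[8] = 5,  a[9] = 30,  a[10] = 35,  a[11] = 5,  a[12] = 40,  a[13] = 45,  a[14] = 25,  a[15] = 10,  a[16] = 35,  a[17] = 45,  a[18] = 20,  a[19] = 5,  a[20] = 25,  a[21] = 30,  a[22] = 55,  a[23] = 25,  a[24] = 20,  a[25] = 45,  a[26] = 5.
The sequence repeats with period 24.
So a[1537] = a[1 + ((1537-1) mod 24)] = a[1] = 45.

45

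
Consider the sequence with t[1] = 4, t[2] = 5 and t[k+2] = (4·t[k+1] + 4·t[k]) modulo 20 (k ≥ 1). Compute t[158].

0

We have t[1] = 4,  t[2] = 5,  t[3] = 16,  t[4] = 4,  t[5] = 0,  t[6] = 16,  t[7] = 4.
Since (t[6], t[7]) = (t[3], t[4]) = (16, 4) (two consecutive terms determine the rest), the sequence is eventually periodic: after a pre-period of length 2 it cycles with period 3.
For k ≥ 3, t[k] depends only on (k - 3) mod 3. (158 - 3) mod 3 = 2, so t[158] = t[5] = 0.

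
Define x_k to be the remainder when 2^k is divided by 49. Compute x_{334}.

37

Computing terms: x_0 = 1; x_1 = 2; x_2 = 4; x_3 = 8; x_4 = 16; x_5 = 32; x_6 = 15; x_7 = 30; x_8 = 11; x_9 = 22; x_{10} = 44; x_{11} = 39; x_{12} = 29; x_{13} = 9; x_{14} = 18; x_{15} = 36; x_{16} = 23; x_{17} = 46; x_{18} = 43; x_{19} = 37; x_{20} = 25; x_{21} = 1.
The sequence repeats with period 21.
So x_{334} = x_{0 + ((334-0) mod 21)} = x_{19} = 37.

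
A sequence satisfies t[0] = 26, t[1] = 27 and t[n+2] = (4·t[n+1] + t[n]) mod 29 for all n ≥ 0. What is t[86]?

18

Computing terms: t[0] = 26, t[1] = 27, t[2] = 18, t[3] = 12, t[4] = 8, t[5] = 15, t[6] = 10, t[7] = 26, t[8] = 27.
Since (t[7], t[8]) = (t[0], t[1]) = (26, 27) (two consecutive terms determine the rest), the sequence is periodic with period 7.
(86 - 0) mod 7 = 2, so t[86] = t[2] = 18.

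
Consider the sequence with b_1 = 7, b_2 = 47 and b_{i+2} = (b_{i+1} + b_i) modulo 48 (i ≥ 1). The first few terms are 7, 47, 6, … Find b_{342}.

16

b_1 = 7, b_2 = 47, b_3 = 6, b_4 = 5, b_5 = 11, b_6 = 16, b_7 = 27, b_8 = 43, b_9 = 22, b_{10} = 17, b_{11} = 39, b_{12} = 8, b_{13} = 47, b_{14} = 7, b_{15} = 6, b_{16} = 13, b_{17} = 19, b_{18} = 32, b_{19} = 3, b_{20} = 35, b_{21} = 38, b_{22} = 25, b_{23} = 15, b_{24} = 40, b_{25} = 7, b_{26} = 47.
Since (b_{25}, b_{26}) = (b_1, b_2) = (7, 47) (two consecutive terms determine the rest), the sequence is periodic with period 24.
So b_{342} = b_{1 + ((342-1) mod 24)} = b_6 = 16.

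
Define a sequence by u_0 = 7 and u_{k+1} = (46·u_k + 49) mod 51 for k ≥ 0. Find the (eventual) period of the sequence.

Listing terms: u_0 = 7, u_1 = 14, u_2 = 30, u_3 = 1, u_4 = 44, u_5 = 33, u_6 = 37, u_7 = 17, u_8 = 15, u_9 = 25, u_{10} = 26, u_{11} = 21, u_{12} = 46, u_{13} = 23, u_{14} = 36, u_{15} = 22, u_{16} = 41, u_{17} = 48, u_{18} = 13, u_{19} = 35, u_{20} = 27, u_{21} = 16, u_{22} = 20, u_{23} = 0, u_{24} = 49, u_{25} = 8, u_{26} = 9, u_{27} = 4, u_{28} = 29, u_{29} = 6, u_{30} = 19, u_{31} = 5, u_{32} = 24, u_{33} = 31, u_{34} = 47, u_{35} = 18, u_{36} = 10, u_{37} = 50, u_{38} = 3, u_{39} = 34, u_{40} = 32, u_{41} = 42, u_{42} = 43, u_{43} = 38, u_{44} = 12, u_{45} = 40, u_{46} = 2, u_{47} = 39, u_{48} = 7.
The sequence repeats with period 48.

48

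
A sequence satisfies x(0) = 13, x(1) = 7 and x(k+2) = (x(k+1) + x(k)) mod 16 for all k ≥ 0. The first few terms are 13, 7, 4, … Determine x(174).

9

Listing terms: x(0) = 13,  x(1) = 7,  x(2) = 4,  x(3) = 11,  x(4) = 15,  x(5) = 10,  x(6) = 9,  x(7) = 3,  x(8) = 12,  x(9) = 15,  x(10) = 11,  x(11) = 10,  x(12) = 5,  x(13) = 15,  x(14) = 4,  x(15) = 3,  x(16) = 7,  x(17) = 10,  x(18) = 1,  x(19) = 11,  x(20) = 12,  x(21) = 7,  x(22) = 3,  x(23) = 10,  x(24) = 13,  x(25) = 7.
The sequence repeats with period 24.
(174 - 0) mod 24 = 6, so x(174) = x(6) = 9.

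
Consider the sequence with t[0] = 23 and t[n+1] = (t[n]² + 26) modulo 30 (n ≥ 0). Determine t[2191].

Computing terms: t[0] = 23, t[1] = 15, t[2] = 11, t[3] = 27, t[4] = 5, t[5] = 21, t[6] = 17, t[7] = 15.
Since t[7] = t[1] = 15, the sequence is eventually periodic: after a pre-period of length 1 it cycles with period 6.
For n ≥ 1, t[n] depends only on (n - 1) mod 6. (2191 - 1) mod 6 = 0, so t[2191] = t[1] = 15.

15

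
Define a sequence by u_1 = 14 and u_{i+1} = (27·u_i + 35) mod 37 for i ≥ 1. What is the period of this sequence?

u_1 = 14, u_2 = 6, u_3 = 12, u_4 = 26, u_5 = 34, u_6 = 28, u_7 = 14.
Since u_7 = u_1 = 14, the sequence is periodic with period 6.

6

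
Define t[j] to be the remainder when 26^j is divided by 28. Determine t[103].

12

Computing terms: t[1] = 26, t[2] = 4, t[3] = 20, t[4] = 16, t[5] = 24, t[6] = 8, t[7] = 12, t[8] = 4.
Since t[8] = t[2] = 4, the sequence is eventually periodic: after a pre-period of length 1 it cycles with period 6.
For j ≥ 2, t[j] depends only on (j - 2) mod 6. (103 - 2) mod 6 = 5, so t[103] = t[7] = 12.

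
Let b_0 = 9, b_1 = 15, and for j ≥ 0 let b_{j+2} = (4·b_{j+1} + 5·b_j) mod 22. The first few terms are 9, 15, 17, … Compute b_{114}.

Computing terms: b_0 = 9; b_1 = 15; b_2 = 17; b_3 = 11; b_4 = 19; b_5 = 21; b_6 = 3; b_7 = 7; b_8 = 21; b_9 = 9; b_{10} = 9; b_{11} = 15.
The sequence repeats with period 10.
(114 - 0) mod 10 = 4, so b_{114} = b_4 = 19.

19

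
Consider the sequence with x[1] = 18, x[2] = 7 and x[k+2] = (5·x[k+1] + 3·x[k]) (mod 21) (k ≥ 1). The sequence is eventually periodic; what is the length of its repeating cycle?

x[1] = 18,  x[2] = 7,  x[3] = 5,  x[4] = 4,  x[5] = 14,  x[6] = 19,  x[7] = 11,  x[8] = 7,  x[9] = 5.
Since (x[8], x[9]) = (x[2], x[3]) = (7, 5) (two consecutive terms determine the rest), the sequence is eventually periodic: after a pre-period of length 1 it cycles with period 6.

6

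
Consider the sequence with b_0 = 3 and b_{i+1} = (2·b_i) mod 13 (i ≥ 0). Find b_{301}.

Computing terms: b_0 = 3,  b_1 = 6,  b_2 = 12,  b_3 = 11,  b_4 = 9,  b_5 = 5,  b_6 = 10,  b_7 = 7,  b_8 = 1,  b_9 = 2,  b_{10} = 4,  b_{11} = 8,  b_{12} = 3.
The sequence repeats with period 12.
(301 - 0) mod 12 = 1, so b_{301} = b_1 = 6.

6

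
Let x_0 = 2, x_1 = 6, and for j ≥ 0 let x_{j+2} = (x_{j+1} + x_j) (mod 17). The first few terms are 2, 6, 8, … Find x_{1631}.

x_0 = 2; x_1 = 6; x_2 = 8; x_3 = 14; x_4 = 5; x_5 = 2; x_6 = 7; x_7 = 9; x_8 = 16; x_9 = 8; x_{10} = 7; x_{11} = 15; x_{12} = 5; x_{13} = 3; x_{14} = 8; x_{15} = 11; x_{16} = 2; x_{17} = 13; x_{18} = 15; x_{19} = 11; x_{20} = 9; x_{21} = 3; x_{22} = 12; x_{23} = 15; x_{24} = 10; x_{25} = 8; x_{26} = 1; x_{27} = 9; x_{28} = 10; x_{29} = 2; x_{30} = 12; x_{31} = 14; x_{32} = 9; x_{33} = 6; x_{34} = 15; x_{35} = 4; x_{36} = 2; x_{37} = 6.
Since (x_{36}, x_{37}) = (x_0, x_1) = (2, 6) (two consecutive terms determine the rest), the sequence is periodic with period 36.
So x_{1631} = x_{0 + ((1631-0) mod 36)} = x_{11} = 15.

15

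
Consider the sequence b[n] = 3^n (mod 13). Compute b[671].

b[1] = 3,  b[2] = 9,  b[3] = 1,  b[4] = 3.
Since b[4] = b[1] = 3, the sequence is periodic with period 3.
So b[671] = b[1 + ((671-1) mod 3)] = b[2] = 9.

9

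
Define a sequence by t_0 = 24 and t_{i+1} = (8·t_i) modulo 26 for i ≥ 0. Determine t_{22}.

2

Listing terms: t_0 = 24,  t_1 = 10,  t_2 = 2,  t_3 = 16,  t_4 = 24.
Since t_4 = t_0 = 24, the sequence is periodic with period 4.
(22 - 0) mod 4 = 2, so t_{22} = t_2 = 2.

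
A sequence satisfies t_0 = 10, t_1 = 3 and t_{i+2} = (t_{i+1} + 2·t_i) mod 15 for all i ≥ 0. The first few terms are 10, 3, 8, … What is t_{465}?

t_0 = 10; t_1 = 3; t_2 = 8; t_3 = 14; t_4 = 0; t_5 = 13; t_6 = 13; t_7 = 9; t_8 = 5; t_9 = 8; t_{10} = 3; t_{11} = 4; t_{12} = 10; t_{13} = 3.
Since (t_{12}, t_{13}) = (t_0, t_1) = (10, 3) (two consecutive terms determine the rest), the sequence is periodic with period 12.
So t_{465} = t_{0 + ((465-0) mod 12)} = t_9 = 8.

8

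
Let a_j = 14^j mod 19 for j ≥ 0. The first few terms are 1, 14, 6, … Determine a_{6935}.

10

a_0 = 1,  a_1 = 14,  a_2 = 6,  a_3 = 8,  a_4 = 17,  a_5 = 10,  a_6 = 7,  a_7 = 3,  a_8 = 4,  a_9 = 18,  a_{10} = 5,  a_{11} = 13,  a_{12} = 11,  a_{13} = 2,  a_{14} = 9,  a_{15} = 12,  a_{16} = 16,  a_{17} = 15,  a_{18} = 1.
Since a_{18} = a_0 = 1, the sequence is periodic with period 18.
(6935 - 0) mod 18 = 5, so a_{6935} = a_5 = 10.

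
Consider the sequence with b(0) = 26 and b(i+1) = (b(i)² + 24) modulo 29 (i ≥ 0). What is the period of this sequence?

We have b(0) = 26, b(1) = 4, b(2) = 11, b(3) = 0, b(4) = 24, b(5) = 20, b(6) = 18, b(7) = 0.
Since b(7) = b(3) = 0, the sequence is eventually periodic: after a pre-period of length 3 it cycles with period 4.

4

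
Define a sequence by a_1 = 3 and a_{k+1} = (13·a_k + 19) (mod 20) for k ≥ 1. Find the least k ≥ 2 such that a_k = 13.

a_1 = 3, a_2 = 18, a_3 = 13, a_4 = 8, a_5 = 3.
Since a_5 = a_1 = 3, the sequence is periodic with period 4.
The value 13 first appears (with k ≥ 2) at a_3.

3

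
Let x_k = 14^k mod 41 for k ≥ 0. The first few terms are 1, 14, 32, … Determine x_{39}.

3

x_0 = 1; x_1 = 14; x_2 = 32; x_3 = 38; x_4 = 40; x_5 = 27; x_6 = 9; x_7 = 3; x_8 = 1.
Since x_8 = x_0 = 1, the sequence is periodic with period 8.
So x_{39} = x_{0 + ((39-0) mod 8)} = x_7 = 3.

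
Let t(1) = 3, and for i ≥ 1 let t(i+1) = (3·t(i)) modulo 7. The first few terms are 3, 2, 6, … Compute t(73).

Listing terms: t(1) = 3,  t(2) = 2,  t(3) = 6,  t(4) = 4,  t(5) = 5,  t(6) = 1,  t(7) = 3.
The sequence repeats with period 6.
So t(73) = t(1 + ((73-1) mod 6)) = t(1) = 3.

3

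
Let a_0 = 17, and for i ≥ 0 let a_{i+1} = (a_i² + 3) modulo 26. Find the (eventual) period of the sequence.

Listing terms: a_0 = 17,  a_1 = 6,  a_2 = 13,  a_3 = 16,  a_4 = 25,  a_5 = 4,  a_6 = 19,  a_7 = 0,  a_8 = 3,  a_9 = 12,  a_{10} = 17.
Since a_{10} = a_0 = 17, the sequence is periodic with period 10.

10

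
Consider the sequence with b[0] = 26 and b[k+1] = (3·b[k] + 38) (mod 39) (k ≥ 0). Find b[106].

We have b[0] = 26,  b[1] = 38,  b[2] = 35,  b[3] = 26.
The sequence repeats with period 3.
So b[106] = b[0 + ((106-0) mod 3)] = b[1] = 38.

38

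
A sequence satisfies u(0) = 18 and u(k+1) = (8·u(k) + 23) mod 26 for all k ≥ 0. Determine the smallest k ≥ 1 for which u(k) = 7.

2

Listing terms: u(0) = 18, u(1) = 11, u(2) = 7, u(3) = 1, u(4) = 5, u(5) = 11.
Since u(5) = u(1) = 11, the sequence is eventually periodic: after a pre-period of length 1 it cycles with period 4.
The value 7 first appears (with k ≥ 1) at u(2).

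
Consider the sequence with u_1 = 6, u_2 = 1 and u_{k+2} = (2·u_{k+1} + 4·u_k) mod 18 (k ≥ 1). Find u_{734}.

8

Computing terms: u_1 = 6, u_2 = 1, u_3 = 8, u_4 = 2, u_5 = 0, u_6 = 8, u_7 = 16, u_8 = 10, u_9 = 12, u_{10} = 10, u_{11} = 14, u_{12} = 14, u_{13} = 12, u_{14} = 8, u_{15} = 10, u_{16} = 16, u_{17} = 0, u_{18} = 10, u_{19} = 2, u_{20} = 8, u_{21} = 6, u_{22} = 8, u_{23} = 4, u_{24} = 4, u_{25} = 6, u_{26} = 10, u_{27} = 8, u_{28} = 2.
Since (u_{27}, u_{28}) = (u_3, u_4) = (8, 2) (two consecutive terms determine the rest), the sequence is eventually periodic: after a pre-period of length 2 it cycles with period 24.
For k ≥ 3, u_k depends only on (k - 3) mod 24. (734 - 3) mod 24 = 11, so u_{734} = u_{14} = 8.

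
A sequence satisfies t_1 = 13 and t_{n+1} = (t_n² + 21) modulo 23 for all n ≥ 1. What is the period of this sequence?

Listing terms: t_1 = 13,  t_2 = 6,  t_3 = 11,  t_4 = 4,  t_5 = 14,  t_6 = 10,  t_7 = 6.
Since t_7 = t_2 = 6, the sequence is eventually periodic: after a pre-period of length 1 it cycles with period 5.

5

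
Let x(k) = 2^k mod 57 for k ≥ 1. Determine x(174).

49

We have x(1) = 2, x(2) = 4, x(3) = 8, x(4) = 16, x(5) = 32, x(6) = 7, x(7) = 14, x(8) = 28, x(9) = 56, x(10) = 55, x(11) = 53, x(12) = 49, x(13) = 41, x(14) = 25, x(15) = 50, x(16) = 43, x(17) = 29, x(18) = 1, x(19) = 2.
Since x(19) = x(1) = 2, the sequence is periodic with period 18.
(174 - 1) mod 18 = 11, so x(174) = x(12) = 49.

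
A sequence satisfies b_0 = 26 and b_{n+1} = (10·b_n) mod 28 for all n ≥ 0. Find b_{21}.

16

Listing terms: b_0 = 26,  b_1 = 8,  b_2 = 24,  b_3 = 16,  b_4 = 20,  b_5 = 4,  b_6 = 12,  b_7 = 8.
Since b_7 = b_1 = 8, the sequence is eventually periodic: after a pre-period of length 1 it cycles with period 6.
For n ≥ 1, b_n depends only on (n - 1) mod 6. (21 - 1) mod 6 = 2, so b_{21} = b_3 = 16.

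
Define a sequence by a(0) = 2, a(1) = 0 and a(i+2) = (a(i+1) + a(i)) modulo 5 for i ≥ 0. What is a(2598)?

Computing terms: a(0) = 2,  a(1) = 0,  a(2) = 2,  a(3) = 2,  a(4) = 4,  a(5) = 1,  a(6) = 0,  a(7) = 1,  a(8) = 1,  a(9) = 2,  a(10) = 3,  a(11) = 0,  a(12) = 3,  a(13) = 3,  a(14) = 1,  a(15) = 4,  a(16) = 0,  a(17) = 4,  a(18) = 4,  a(19) = 3,  a(20) = 2,  a(21) = 0.
Since (a(20), a(21)) = (a(0), a(1)) = (2, 0) (two consecutive terms determine the rest), the sequence is periodic with period 20.
So a(2598) = a(0 + ((2598-0) mod 20)) = a(18) = 4.

4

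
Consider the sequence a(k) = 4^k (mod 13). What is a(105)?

12

We have a(1) = 4, a(2) = 3, a(3) = 12, a(4) = 9, a(5) = 10, a(6) = 1, a(7) = 4.
The sequence repeats with period 6.
So a(105) = a(1 + ((105-1) mod 6)) = a(3) = 12.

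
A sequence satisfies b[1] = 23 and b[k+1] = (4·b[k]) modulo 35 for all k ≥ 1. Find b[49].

23

b[1] = 23, b[2] = 22, b[3] = 18, b[4] = 2, b[5] = 8, b[6] = 32, b[7] = 23.
The sequence repeats with period 6.
So b[49] = b[1 + ((49-1) mod 6)] = b[1] = 23.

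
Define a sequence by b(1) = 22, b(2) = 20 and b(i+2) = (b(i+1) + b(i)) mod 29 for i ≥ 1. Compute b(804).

21

Listing terms: b(1) = 22,  b(2) = 20,  b(3) = 13,  b(4) = 4,  b(5) = 17,  b(6) = 21,  b(7) = 9,  b(8) = 1,  b(9) = 10,  b(10) = 11,  b(11) = 21,  b(12) = 3,  b(13) = 24,  b(14) = 27,  b(15) = 22,  b(16) = 20.
The sequence repeats with period 14.
(804 - 1) mod 14 = 5, so b(804) = b(6) = 21.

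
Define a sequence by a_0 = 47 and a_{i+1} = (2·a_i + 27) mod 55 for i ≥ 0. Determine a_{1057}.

51

We have a_0 = 47; a_1 = 11; a_2 = 49; a_3 = 15; a_4 = 2; a_5 = 31; a_6 = 34; a_7 = 40; a_8 = 52; a_9 = 21; a_{10} = 14; a_{11} = 0; a_{12} = 27; a_{13} = 26; a_{14} = 24; a_{15} = 20; a_{16} = 12; a_{17} = 51; a_{18} = 19; a_{19} = 10; a_{20} = 47.
Since a_{20} = a_0 = 47, the sequence is periodic with period 20.
So a_{1057} = a_{0 + ((1057-0) mod 20)} = a_{17} = 51.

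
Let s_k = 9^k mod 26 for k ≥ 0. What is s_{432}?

Listing terms: s_0 = 1, s_1 = 9, s_2 = 3, s_3 = 1.
The sequence repeats with period 3.
So s_{432} = s_{0 + ((432-0) mod 3)} = s_0 = 1.

1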